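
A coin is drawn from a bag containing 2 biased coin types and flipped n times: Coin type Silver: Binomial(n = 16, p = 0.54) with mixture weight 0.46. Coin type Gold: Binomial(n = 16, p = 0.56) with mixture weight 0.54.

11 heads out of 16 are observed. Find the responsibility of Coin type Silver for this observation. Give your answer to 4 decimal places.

0.4163

The responsibility of component k is w_k f_k(x) divided by Σ_j w_j f_j(x).
Evaluate each component's likelihood at the observed value:
  p_Silver = C(16,11)·0.54^11·0.46^5 = 4368·0.0011385·0.0205963 = 0.102424
  p_Gold = C(16,11)·0.56^11·0.44^5 = 4368·0.00169851·0.0164916 = 0.122353
Weight by the priors:
  w_Silver·p_Silver = 0.46 × 0.102424 = 0.0471152
  w_Gold·p_Gold = 0.54 × 0.122353 = 0.0660706
Marginal: 0.0471152 + 0.0660706 = 0.113186
So the posterior for Coin type Silver is 0.0471152 / 0.113186 ≈ 0.4163.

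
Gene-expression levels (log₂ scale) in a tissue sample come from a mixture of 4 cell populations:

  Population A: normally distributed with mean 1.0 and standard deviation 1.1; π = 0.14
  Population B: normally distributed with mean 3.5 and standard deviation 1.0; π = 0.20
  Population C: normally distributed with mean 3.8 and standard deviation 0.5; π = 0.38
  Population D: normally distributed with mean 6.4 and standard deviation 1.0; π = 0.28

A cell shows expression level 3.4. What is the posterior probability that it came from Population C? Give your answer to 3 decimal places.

Posterior ∝ prior × likelihood, so P(k | x) ∝ w_k f_k(x); normalise over all components.
Normal densities:
  f_A = (1/(1.1·√(2π)))·exp(−(3.4−1.0)²/(2·1.1²)) = 0.362675·exp(-2.38017) = 0.0335602
  f_B = (1/(1.0·√(2π)))·exp(−(3.4−3.5)²/(2·1.0²)) = 0.398942·exp(-0.00500) = 0.396953
  f_C = (1/(0.5·√(2π)))·exp(−(3.4−3.8)²/(2·0.5²)) = 0.797885·exp(-0.32000) = 0.579383
  f_D = (1/(1.0·√(2π)))·exp(−(3.4−6.4)²/(2·1.0²)) = 0.398942·exp(-4.50000) = 0.00443185
Unnormalised posteriors:
  w_A·f_A = 0.14 × 0.0335602 = 0.00469843
  w_B·f_B = 0.20 × 0.396953 = 0.0793905
  w_C·f_C = 0.38 × 0.579383 = 0.220166
  w_D·f_D = 0.28 × 0.00443185 = 0.00124092
Marginal: 0.00469843 + 0.0793905 + 0.220166 + 0.00124092 = 0.305495
Responsibility of Population C: 0.220166 / 0.305495 ≈ 0.721

0.721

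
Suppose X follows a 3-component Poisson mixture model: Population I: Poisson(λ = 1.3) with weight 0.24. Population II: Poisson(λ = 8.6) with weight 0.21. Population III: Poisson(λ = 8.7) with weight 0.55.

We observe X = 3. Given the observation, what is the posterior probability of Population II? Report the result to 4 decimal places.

0.1076

Apply Bayes' rule: the posterior for each component is proportional to its prior times its likelihood at x.
Poisson probabilities:
  p_I = 0.0997921
  p_II = 0.0195169
  p_III = 0.0182829
Weight by the priors:
  w_I·p_I = 0.24 × 0.0997921 = 0.0239501
  w_II·p_II = 0.21 × 0.0195169 = 0.00409856
  w_III·p_III = 0.55 × 0.0182829 = 0.0100556
Normaliser: 0.0239501 + 0.00409856 + 0.0100556 = 0.0381042
P(Population II | the observation) = 0.00409856 / 0.0381042 ≈ 0.1076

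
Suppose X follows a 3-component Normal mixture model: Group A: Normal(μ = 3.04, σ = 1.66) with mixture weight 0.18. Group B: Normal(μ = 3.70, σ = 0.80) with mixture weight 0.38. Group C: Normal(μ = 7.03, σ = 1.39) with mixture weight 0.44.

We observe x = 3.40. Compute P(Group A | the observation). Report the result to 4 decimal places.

0.1894

P(component k | x) = π_k·f_k(x) / marginal(x), where marginal(x) = Σ_j π_j·f_j(x).
Normal densities:
  L_A = (1/(1.66·√(2π)))·exp(−(3.40−3.04)²/(2·1.66²)) = 0.240327·exp(-0.02352) = 0.234741
  L_B = (1/(0.80·√(2π)))·exp(−(3.40−3.70)²/(2·0.80²)) = 0.498678·exp(-0.07031) = 0.464819
  L_C = (1/(1.39·√(2π)))·exp(−(3.40−7.03)²/(2·1.39²)) = 0.287009·exp(-3.40999) = 0.00948317
Unnormalised posteriors:
  π_A·L_A = 0.18 × 0.234741 = 0.0422534
  π_B·L_B = 0.38 × 0.464819 = 0.176631
  π_C·L_C = 0.44 × 0.00948317 = 0.00417259
Evidence: 0.0422534 + 0.176631 + 0.00417259 = 0.223057
Responsibility of Group A: 0.0422534 / 0.223057 ≈ 0.1894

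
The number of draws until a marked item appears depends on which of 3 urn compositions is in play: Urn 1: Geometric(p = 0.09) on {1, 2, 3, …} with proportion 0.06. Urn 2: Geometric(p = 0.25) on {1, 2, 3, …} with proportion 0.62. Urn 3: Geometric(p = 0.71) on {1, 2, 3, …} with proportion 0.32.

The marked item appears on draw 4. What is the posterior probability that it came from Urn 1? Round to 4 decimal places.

0.0543

Posterior ∝ prior × likelihood, so P(k | x) ∝ π_k f_k(x); normalise over all components.
Evaluate each component's likelihood at the observed value:
  f_1 = 0.0678214
  f_2 = 0.105469
  f_3 = 0.0173162
Multiply by the mixture weights:
  π_1·f_1 = 0.06 × 0.0678214 = 0.00406928
  π_2·f_2 = 0.62 × 0.105469 = 0.0653906
  π_3·f_3 = 0.32 × 0.0173162 = 0.00554118
Marginal: 0.00406928 + 0.0653906 + 0.00554118 = 0.0750011
Responsibility of Urn 1: 0.00406928 / 0.0750011 ≈ 0.0543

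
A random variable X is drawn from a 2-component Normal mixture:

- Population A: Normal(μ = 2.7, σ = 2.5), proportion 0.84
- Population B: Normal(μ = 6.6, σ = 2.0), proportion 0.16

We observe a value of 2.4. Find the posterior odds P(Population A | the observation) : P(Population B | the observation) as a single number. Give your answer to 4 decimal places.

Posterior odds = (π_i f_i(x)) / (π_j f_j(x)); the normalising sum cancels.
Component likelihoods at x = 2.4:
  f_A = (1/(2.5·√(2π)))·exp(−(2.4−2.7)²/(2·2.5²)) = 0.159577·exp(-0.00720) = 0.158432
  f_B = (1/(2.0·√(2π)))·exp(−(2.4−6.6)²/(2·2.0²)) = 0.199471·exp(-2.20500) = 0.0219918
Posterior odds = (π_A·f_A) / (π_B·f_B) = (0.84·0.158432) / (0.16·0.0219918) = 0.133083 / 0.00351869 ≈ 37.8218

37.8218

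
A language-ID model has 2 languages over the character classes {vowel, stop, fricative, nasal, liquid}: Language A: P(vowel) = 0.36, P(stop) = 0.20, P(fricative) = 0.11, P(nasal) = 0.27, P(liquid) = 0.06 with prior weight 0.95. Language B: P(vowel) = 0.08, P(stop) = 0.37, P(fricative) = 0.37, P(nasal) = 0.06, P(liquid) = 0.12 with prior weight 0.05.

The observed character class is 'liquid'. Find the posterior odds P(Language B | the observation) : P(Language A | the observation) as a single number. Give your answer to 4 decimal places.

0.1053

Since P(k|x) ∝ π_k f_k(x), the posterior odds are π_i f_i(x) / (π_j f_j(x)).
Categorical probabilities:
  L_A = P(liquid | comp) = 0.06
  L_B = P(liquid | comp) = 0.12
Posterior odds = (π_B·L_B) / (π_A·L_A) = (0.05·0.12) / (0.95·0.06) = 0.006 / 0.057 ≈ 0.1053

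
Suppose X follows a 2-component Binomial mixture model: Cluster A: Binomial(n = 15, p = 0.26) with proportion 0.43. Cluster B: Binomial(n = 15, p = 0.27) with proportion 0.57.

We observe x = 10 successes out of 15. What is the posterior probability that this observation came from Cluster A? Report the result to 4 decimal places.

0.3564

Posterior ∝ prior × likelihood, so P(k | x) ∝ π_k f_k(x); normalise over all components.
Evaluate each component's likelihood at the observed value:
  f_A = 0.000940692
  f_B = 0.00128176
Weight by the priors:
  π_A·f_A = 0.43 × 0.000940692 = 0.000404498
  π_B·f_B = 0.57 × 0.00128176 = 0.000730604
Marginal: 0.000404498 + 0.000730604 = 0.0011351
So the posterior for Cluster A is 0.000404498 / 0.0011351 ≈ 0.3564.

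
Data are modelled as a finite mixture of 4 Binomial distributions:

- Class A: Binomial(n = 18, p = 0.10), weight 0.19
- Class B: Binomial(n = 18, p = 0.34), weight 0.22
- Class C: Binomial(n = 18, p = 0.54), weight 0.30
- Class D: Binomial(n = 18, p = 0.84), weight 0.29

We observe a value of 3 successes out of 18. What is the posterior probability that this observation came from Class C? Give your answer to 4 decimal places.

0.0073

Apply Bayes' rule: the posterior for each component is proportional to its prior times its likelihood at x.
Evaluate each component's likelihood at the observed value:
  f_A = 0.168007
  f_B = 0.0629921
  f_C = 0.00112264
  f_D = 5.57606e-10
Multiply by the mixture weights:
  π_A·f_A = 0.19 × 0.168007 = 0.0319214
  π_B·f_B = 0.22 × 0.0629921 = 0.0138583
  π_C·f_C = 0.30 × 0.00112264 = 0.000336791
  π_D·f_D = 0.29 × 5.57606e-10 = 1.61706e-10
Sum: 0.0319214 + 0.0138583 + 0.000336791 + 1.61706e-10 = 0.0461164
So the posterior for Class C is 0.000336791 / 0.0461164 ≈ 0.0073.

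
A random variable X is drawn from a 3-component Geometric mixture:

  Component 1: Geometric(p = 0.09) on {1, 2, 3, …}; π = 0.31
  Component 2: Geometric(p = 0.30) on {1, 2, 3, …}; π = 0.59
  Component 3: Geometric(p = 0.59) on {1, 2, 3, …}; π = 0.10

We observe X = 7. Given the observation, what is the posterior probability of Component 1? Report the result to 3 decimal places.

0.429

The responsibility of component k is P(Z=k) f_k(x) divided by Σ_j P(Z=j) f_j(x).
Geometric probabilities:
  L_1 = 0.0511082
  L_2 = 0.0352947
  L_3 = 0.00280256
Unnormalised posteriors:
  P(Z=1)·L_1 = 0.31 × 0.0511082 = 0.0158436
  P(Z=2)·L_2 = 0.59 × 0.0352947 = 0.0208239
  P(Z=3)·L_3 = 0.10 × 0.00280256 = 0.000280256
Marginal: 0.0158436 + 0.0208239 + 0.000280256 = 0.0369477
P(Component 1 | x) = 0.0158436 / 0.0369477 ≈ 0.429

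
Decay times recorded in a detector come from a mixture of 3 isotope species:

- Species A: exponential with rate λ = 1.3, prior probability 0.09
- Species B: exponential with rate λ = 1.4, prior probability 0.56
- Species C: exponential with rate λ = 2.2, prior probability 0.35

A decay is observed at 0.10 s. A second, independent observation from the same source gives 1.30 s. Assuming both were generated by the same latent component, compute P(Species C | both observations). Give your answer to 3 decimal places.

Apply Bayes' rule: the posterior for each component is proportional to its prior times its likelihood at x.
Since both observations come from the same component, the likelihood for component k is f_k(x₁)·f_k(x₂).
  p_A = [1.14152] × [0.239875] = 0.273824
  p_B = [1.2171] × [0.226836] = 0.276083
  p_C = [1.76554] × [0.125991] = 0.222443
Prior × likelihood for each component:
  P(Z=A)·p_A = 0.09 × 0.273824 = 0.0246441
  P(Z=B)·p_B = 0.56 × 0.276083 = 0.154606
  P(Z=C)·p_C = 0.35 × 0.222443 = 0.077855
Denominator: 0.0246441 + 0.154606 + 0.077855 = 0.257105
Responsibility of Species C: 0.077855 / 0.257105 ≈ 0.303

0.303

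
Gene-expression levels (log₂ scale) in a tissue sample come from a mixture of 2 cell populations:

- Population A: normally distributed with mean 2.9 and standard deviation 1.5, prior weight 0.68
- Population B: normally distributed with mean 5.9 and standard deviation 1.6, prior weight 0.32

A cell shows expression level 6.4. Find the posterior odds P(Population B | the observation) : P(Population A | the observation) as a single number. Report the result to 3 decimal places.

6.392

Only the two components matter; the odds are (π_i f_i(x)) / (π_j f_j(x)).
Component likelihoods at x = 6.4:
  L_A = (1/(1.5·√(2π)))·exp(−(6.4−2.9)²/(2·1.5²)) = 0.265962·exp(-2.72222) = 0.0174813
  L_B = (1/(1.6·√(2π)))·exp(−(6.4−5.9)²/(2·1.6²)) = 0.249339·exp(-0.04883) = 0.237457
Odds = (0.32/0.68) × (0.237457/0.0174813) = 0.470588 × 13.5835 ≈ 6.392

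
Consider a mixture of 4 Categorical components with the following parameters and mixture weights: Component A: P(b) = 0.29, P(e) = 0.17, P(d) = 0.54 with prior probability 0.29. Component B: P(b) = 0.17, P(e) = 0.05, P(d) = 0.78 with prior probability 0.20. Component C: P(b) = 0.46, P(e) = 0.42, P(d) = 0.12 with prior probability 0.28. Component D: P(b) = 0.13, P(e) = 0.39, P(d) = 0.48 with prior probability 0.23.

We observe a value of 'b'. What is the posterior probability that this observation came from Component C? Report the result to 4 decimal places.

0.4653

Posterior ∝ prior × likelihood, so P(k | x) ∝ P(Z=k) f_k(x); normalise over all components.
Component likelihoods at x = 'b':
  L_A = P(b | comp) = 0.29
  L_B = P(b | comp) = 0.17
  L_C = P(b | comp) = 0.46
  L_D = P(b | comp) = 0.13
Unnormalised posteriors:
  P(Z=A)·L_A = 0.29 × 0.29 = 0.0841
  P(Z=B)·L_B = 0.20 × 0.17 = 0.034
  P(Z=C)·L_C = 0.28 × 0.46 = 0.1288
  P(Z=D)·L_D = 0.23 × 0.13 = 0.0299
Normaliser: 0.0841 + 0.034 + 0.1288 + 0.0299 = 0.2768
P(Component C | 'b') = 0.1288 / 0.2768 ≈ 0.4653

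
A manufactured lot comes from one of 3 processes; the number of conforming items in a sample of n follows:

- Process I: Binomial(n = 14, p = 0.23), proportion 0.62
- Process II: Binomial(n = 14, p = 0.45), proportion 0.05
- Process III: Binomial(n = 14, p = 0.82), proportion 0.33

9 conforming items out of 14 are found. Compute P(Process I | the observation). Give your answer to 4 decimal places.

0.0239

The responsibility of component k is P(Z=k) f_k(x) divided by Σ_j P(Z=j) f_j(x).
Evaluate each component's likelihood at the observed value:
  p_I = C(14,9)·0.23^9·0.77^5 = 2002·1.80115e-06·0.270678 = 0.000976041
  p_II = C(14,9)·0.45^9·0.55^5 = 2002·0.000756681·0.0503284 = 0.0762413
  p_III = C(14,9)·0.82^9·0.18^5 = 2002·0.16762·0.000188957 = 0.0634091
Multiply by the mixture weights:
  P(Z=I)·p_I = 0.62 × 0.000976041 = 0.000605146
  P(Z=II)·p_II = 0.05 × 0.0762413 = 0.00381206
  P(Z=III)·p_III = 0.33 × 0.0634091 = 0.020925
Marginal: 0.000605146 + 0.00381206 + 0.020925 = 0.0253422
So the posterior for Process I is 0.000605146 / 0.0253422 ≈ 0.0239.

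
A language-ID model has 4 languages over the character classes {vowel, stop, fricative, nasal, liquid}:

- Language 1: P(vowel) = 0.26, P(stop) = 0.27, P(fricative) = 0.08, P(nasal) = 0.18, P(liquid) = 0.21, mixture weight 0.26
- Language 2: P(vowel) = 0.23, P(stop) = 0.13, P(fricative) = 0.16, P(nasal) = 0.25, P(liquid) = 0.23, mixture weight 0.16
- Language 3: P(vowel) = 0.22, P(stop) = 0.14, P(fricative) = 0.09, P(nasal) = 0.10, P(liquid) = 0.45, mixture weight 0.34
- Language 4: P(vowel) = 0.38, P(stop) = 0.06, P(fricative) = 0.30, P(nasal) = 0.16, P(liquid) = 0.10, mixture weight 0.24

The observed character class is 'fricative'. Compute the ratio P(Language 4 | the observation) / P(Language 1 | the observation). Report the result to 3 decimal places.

Posterior odds = (π_i f_i(x)) / (π_j f_j(x)); the normalising sum cancels.
Component likelihoods at x = 'fricative':
  f_1 = P(fricative | comp) = 0.08
  f_2 = P(fricative | comp) = 0.16
  f_3 = P(fricative | comp) = 0.09
  f_4 = P(fricative | comp) = 0.30
Odds = (0.24/0.26) × (0.3/0.08) = 0.923077 × 3.75 ≈ 3.462

3.462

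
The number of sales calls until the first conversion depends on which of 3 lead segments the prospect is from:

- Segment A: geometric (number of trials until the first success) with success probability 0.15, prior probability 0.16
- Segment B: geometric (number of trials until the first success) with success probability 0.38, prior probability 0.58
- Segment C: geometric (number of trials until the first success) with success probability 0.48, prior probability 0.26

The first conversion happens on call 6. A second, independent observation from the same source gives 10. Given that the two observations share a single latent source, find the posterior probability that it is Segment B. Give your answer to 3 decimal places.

P(component k | x) = π_k·f_k(x) / marginal(x), where marginal(x) = Σ_j π_j·f_j(x).
Since both observations come from the same component, the likelihood for component k is f_k(x₁)·f_k(x₂).
  p_A = [0.0665558] × [0.0347425] = 0.00231232
  p_B = [0.034813] × [0.00514409] = 0.000179082
  p_C = [0.0182498] × [0.00133435] = 2.43517e-05
Multiply by the mixture weights:
  π_A·p_A = 0.16 × 0.00231232 = 0.000369971
  π_B·p_B = 0.58 × 0.000179082 = 0.000103867
  π_C·p_C = 0.26 × 2.43517e-05 = 6.33144e-06
Marginal: 0.000369971 + 0.000103867 + 6.33144e-06 = 0.00048017
P(Segment B | x) = 0.000103867 / 0.00048017 ≈ 0.216

0.216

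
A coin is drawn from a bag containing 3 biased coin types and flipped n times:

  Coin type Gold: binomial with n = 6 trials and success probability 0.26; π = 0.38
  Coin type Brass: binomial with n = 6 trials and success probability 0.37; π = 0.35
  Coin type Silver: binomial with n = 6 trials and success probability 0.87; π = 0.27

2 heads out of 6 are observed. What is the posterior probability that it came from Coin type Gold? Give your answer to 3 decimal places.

0.503

P(component k | x) = P(Z=k)·f_k(x) / marginal(x), where marginal(x) = Σ_j P(Z=j)·f_j(x).
Component likelihoods at x = 2 heads out of 6:
  L_Gold = 0.304064
  L_Brass = 0.323487
  L_Silver = 0.00324267
Weight by the priors:
  P(Z=Gold)·L_Gold = 0.38 × 0.304064 = 0.115544
  P(Z=Brass)·L_Brass = 0.35 × 0.323487 = 0.11322
  P(Z=Silver)·L_Silver = 0.27 × 0.00324267 = 0.000875522
Denominator: 0.115544 + 0.11322 + 0.000875522 = 0.22964
P(Coin type Gold | the observation) ≈ 0.503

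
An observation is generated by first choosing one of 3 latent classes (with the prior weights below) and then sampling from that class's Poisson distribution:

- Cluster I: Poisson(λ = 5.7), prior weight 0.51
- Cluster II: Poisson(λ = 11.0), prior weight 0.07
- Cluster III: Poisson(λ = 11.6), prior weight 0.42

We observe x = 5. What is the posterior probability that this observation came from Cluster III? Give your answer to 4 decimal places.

0.0718

Apply Bayes' rule: the posterior for each component is proportional to its prior times its likelihood at x.
Evaluate each component's likelihood at the observed value:
  f_I = e^(−5.7)·5.7^5/5! = 0.16777
  f_II = e^(−11.0)·11.0^5/5! = 0.0224152
  f_III = e^(−11.6)·11.6^5/5! = 0.0160433
Weight by the priors:
  π_I·f_I = 0.51 × 0.16777 = 0.0855627
  π_II·f_II = 0.07 × 0.0224152 = 0.00156906
  π_III·f_III = 0.42 × 0.0160433 = 0.00673817
Marginal: 0.0855627 + 0.00156906 + 0.00673817 = 0.09387
So the posterior for Cluster III is 0.00673817 / 0.09387 ≈ 0.0718.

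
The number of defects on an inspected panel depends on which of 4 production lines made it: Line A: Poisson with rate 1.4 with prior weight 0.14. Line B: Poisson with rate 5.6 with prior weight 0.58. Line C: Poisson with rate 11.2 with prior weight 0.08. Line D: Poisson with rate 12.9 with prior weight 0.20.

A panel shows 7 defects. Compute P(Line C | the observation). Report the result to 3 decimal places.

0.057

P(component k | x) = w_k·f_k(x) / marginal(x), where marginal(x) = Σ_j w_j·f_j(x).
Evaluate each component's likelihood at the observed value:
  p_A = e^(−1.4)·1.4^7/7! = 0.000515767
  p_B = e^(−5.6)·5.6^7/7! = 0.126717
  p_C = e^(−11.2)·11.2^7/7! = 0.0599788
  p_D = e^(−12.9)·12.9^7/7! = 0.0294645
Weight by the priors:
  w_A·p_A = 0.14 × 0.000515767 = 7.22074e-05
  w_B·p_B = 0.58 × 0.126717 = 0.0734961
  w_C·p_C = 0.08 × 0.0599788 = 0.0047983
  w_D·p_D = 0.20 × 0.0294645 = 0.00589289
Marginal: 7.22074e-05 + 0.0734961 + 0.0047983 + 0.00589289 = 0.0842595
P(Line C | the observation) = 0.0047983 / 0.0842595 ≈ 0.057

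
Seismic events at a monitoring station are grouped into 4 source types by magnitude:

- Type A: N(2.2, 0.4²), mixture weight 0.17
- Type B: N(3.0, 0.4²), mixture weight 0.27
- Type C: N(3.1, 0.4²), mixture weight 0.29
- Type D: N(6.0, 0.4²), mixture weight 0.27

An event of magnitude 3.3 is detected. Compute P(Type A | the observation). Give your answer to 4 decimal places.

By Bayes' theorem, P(k | x) = π_k f_k(x) / Σ_j π_j f_j(x).
Normal densities:
  f_A = 0.0227339
  f_B = 0.752844
  f_C = 0.880163
  f_D = 1.27373e-10
Weight by the priors:
  π_A·f_A = 0.17 × 0.0227339 = 0.00386476
  π_B·f_B = 0.27 × 0.752844 = 0.203268
  π_C·f_C = 0.29 × 0.880163 = 0.255247
  π_D·f_D = 0.27 × 1.27373e-10 = 3.43908e-11
Marginal: 0.00386476 + 0.203268 + 0.255247 + 3.43908e-11 = 0.46238
So the posterior for Type A is 0.00386476 / 0.46238 ≈ 0.0084.

0.0084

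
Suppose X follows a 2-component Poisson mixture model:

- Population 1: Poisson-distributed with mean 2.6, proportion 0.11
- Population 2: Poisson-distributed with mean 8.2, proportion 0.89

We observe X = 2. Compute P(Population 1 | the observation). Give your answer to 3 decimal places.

0.771

Posterior ∝ prior × likelihood, so P(k | x) ∝ π_k f_k(x); normalise over all components.
Evaluate each component's likelihood at the observed value:
  f_1 = 0.251045
  f_2 = 0.00923385
Multiply by the mixture weights:
  π_1·f_1 = 0.11 × 0.251045 = 0.0276149
  π_2·f_2 = 0.89 × 0.00923385 = 0.00821813
Marginal: 0.0276149 + 0.00821813 = 0.035833
P(Population 1 | x) = 0.0276149 / 0.035833 ≈ 0.771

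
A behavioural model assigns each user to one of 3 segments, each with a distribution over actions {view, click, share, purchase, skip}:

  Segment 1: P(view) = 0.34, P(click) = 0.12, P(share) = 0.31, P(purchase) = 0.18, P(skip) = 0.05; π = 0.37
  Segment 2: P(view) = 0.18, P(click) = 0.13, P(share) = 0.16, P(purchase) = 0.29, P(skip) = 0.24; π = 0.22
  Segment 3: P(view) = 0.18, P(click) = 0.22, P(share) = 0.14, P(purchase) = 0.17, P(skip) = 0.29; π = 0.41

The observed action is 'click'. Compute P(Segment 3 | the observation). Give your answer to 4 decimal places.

Apply Bayes' rule: the posterior for each component is proportional to its prior times its likelihood at x.
Component likelihoods at x = 'click':
  f_1 = P(click | comp) = 0.12
  f_2 = P(click | comp) = 0.13
  f_3 = P(click | comp) = 0.22
Unnormalised posteriors:
  π_1·f_1 = 0.37 × 0.12 = 0.0444
  π_2·f_2 = 0.22 × 0.13 = 0.0286
  π_3·f_3 = 0.41 × 0.22 = 0.0902
Denominator: 0.0444 + 0.0286 + 0.0902 = 0.1632
Responsibility of Segment 3: 0.0902 / 0.1632 ≈ 0.5527

0.5527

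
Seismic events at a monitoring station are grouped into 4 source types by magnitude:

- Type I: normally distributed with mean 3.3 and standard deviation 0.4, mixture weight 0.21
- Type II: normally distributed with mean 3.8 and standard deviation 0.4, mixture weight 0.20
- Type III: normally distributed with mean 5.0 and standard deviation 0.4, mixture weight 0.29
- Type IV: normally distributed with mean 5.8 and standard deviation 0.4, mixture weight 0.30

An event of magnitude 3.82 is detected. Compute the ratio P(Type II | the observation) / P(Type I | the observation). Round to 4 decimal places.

Only the two components matter; the odds are (π_i f_i(x)) / (π_j f_j(x)).
Component likelihoods at x = 3.82:
  L_I = 0.428421
  L_II = 0.99611
  L_III = 0.0128566
  L_IV = 4.7665e-06
Odds = (0.20/0.21) × (0.99611/0.428421) = 0.952381 × 2.32507 ≈ 2.2144

2.2144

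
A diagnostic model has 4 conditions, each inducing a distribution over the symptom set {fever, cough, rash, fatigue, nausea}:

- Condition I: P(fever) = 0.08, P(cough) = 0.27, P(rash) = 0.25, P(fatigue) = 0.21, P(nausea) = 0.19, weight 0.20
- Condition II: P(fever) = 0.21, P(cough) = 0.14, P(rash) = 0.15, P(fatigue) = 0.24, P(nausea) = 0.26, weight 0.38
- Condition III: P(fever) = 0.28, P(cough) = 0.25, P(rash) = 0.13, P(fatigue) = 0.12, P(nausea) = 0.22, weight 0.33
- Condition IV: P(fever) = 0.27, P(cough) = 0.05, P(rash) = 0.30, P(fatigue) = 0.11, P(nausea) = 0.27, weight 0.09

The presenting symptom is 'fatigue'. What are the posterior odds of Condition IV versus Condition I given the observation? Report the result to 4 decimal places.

The posterior odds equal the prior odds times the likelihood ratio: (π_i/π_j)·(f_i(x)/f_j(x)).
Evaluate each component's likelihood at the observed value:
  p_I = 0.21
  p_II = 0.24
  p_III = 0.12
  p_IV = 0.11
Posterior odds = (π_IV·p_IV) / (π_I·p_I) = (0.09·0.11) / (0.20·0.21) = 0.0099 / 0.042 ≈ 0.2357

0.2357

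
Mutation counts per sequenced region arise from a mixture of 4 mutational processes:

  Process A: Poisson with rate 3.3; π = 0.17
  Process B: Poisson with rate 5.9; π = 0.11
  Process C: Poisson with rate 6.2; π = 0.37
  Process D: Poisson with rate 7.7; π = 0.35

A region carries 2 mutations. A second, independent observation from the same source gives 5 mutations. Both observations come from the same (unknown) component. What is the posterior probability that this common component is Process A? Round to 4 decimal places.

0.5348

P(component k | x) = w_k·f_k(x) / marginal(x), where marginal(x) = Σ_j w_j·f_j(x).
Since both observations come from the same component, the likelihood for component k is f_k(x₁)·f_k(x₂).
  f_A = [0.200829] × [0.120286] = 0.024157
  f_B = [0.04768] × [0.163208] = 0.00778176
  f_C = [0.0390057] × [0.154936] = 0.00604337
  f_D = [0.0134241] × [0.102142] = 0.00137116
Weight by the priors:
  w_A·f_A = 0.17 × 0.024157 = 0.00410669
  w_B·f_B = 0.11 × 0.00778176 = 0.000855994
  w_C·f_C = 0.37 × 0.00604337 = 0.00223605
  w_D·f_D = 0.35 × 0.00137116 = 0.000479907
Sum: 0.00410669 + 0.000855994 + 0.00223605 + 0.000479907 = 0.00767863
So the posterior for Process A is 0.00410669 / 0.00767863 ≈ 0.5348.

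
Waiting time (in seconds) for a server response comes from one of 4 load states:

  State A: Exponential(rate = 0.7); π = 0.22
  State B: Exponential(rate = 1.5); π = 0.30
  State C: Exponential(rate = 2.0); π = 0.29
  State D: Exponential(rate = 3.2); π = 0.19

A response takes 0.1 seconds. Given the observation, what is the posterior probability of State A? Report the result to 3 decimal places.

Apply Bayes' rule: the posterior for each component is proportional to its prior times its likelihood at x.
Exponential densities:
  L_A = 0.652676
  L_B = 1.29106
  L_C = 1.63746
  L_D = 2.32368
Multiply by the mixture weights:
  P(Z=A)·L_A = 0.22 × 0.652676 = 0.143589
  P(Z=B)·L_B = 0.30 × 1.29106 = 0.387319
  P(Z=C)·L_C = 0.29 × 1.63746 = 0.474864
  P(Z=D)·L_D = 0.19 × 2.32368 = 0.441499
Denominator: 0.143589 + 0.387319 + 0.474864 + 0.441499 = 1.44727
P(State A | 0.1 seconds) = 0.143589 / 1.44727 ≈ 0.099

0.099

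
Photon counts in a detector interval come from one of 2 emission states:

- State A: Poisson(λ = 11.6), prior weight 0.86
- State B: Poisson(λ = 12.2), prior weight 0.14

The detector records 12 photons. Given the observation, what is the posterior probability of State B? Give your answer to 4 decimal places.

P(component k | x) = P(Z=k)·f_k(x) / marginal(x), where marginal(x) = Σ_j P(Z=j)·f_j(x).
Evaluate each component's likelihood at the observed value:
  p_A = e^(−11.6)·11.6^12/12! = 0.113591
  p_B = e^(−12.2)·12.2^12/12! = 0.11418
Unnormalised posteriors:
  P(Z=A)·p_A = 0.86 × 0.113591 = 0.097688
  P(Z=B)·p_B = 0.14 × 0.11418 = 0.0159851
Evidence: 0.097688 + 0.0159851 = 0.113673
Responsibility of State B: 0.0159851 / 0.113673 ≈ 0.1406

0.1406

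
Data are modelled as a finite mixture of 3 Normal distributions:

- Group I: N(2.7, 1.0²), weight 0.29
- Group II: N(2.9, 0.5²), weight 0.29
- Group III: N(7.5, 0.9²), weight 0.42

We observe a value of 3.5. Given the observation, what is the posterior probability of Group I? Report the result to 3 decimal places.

Posterior ∝ prior × likelihood, so P(k | x) ∝ π_k f_k(x); normalise over all components.
Evaluate each component's likelihood at the observed value:
  f_I = (1/(1.0·√(2π)))·exp(−(3.5−2.7)²/(2·1.0²)) = 0.398942·exp(-0.32000) = 0.289692
  f_II = (1/(0.5·√(2π)))·exp(−(3.5−2.9)²/(2·0.5²)) = 0.797885·exp(-0.72000) = 0.388372
  f_III = (1/(0.9·√(2π)))·exp(−(3.5−7.5)²/(2·0.9²)) = 0.443269·exp(-9.87654) = 2.27688e-05
Weight by the priors:
  π_I·f_I = 0.29 × 0.289692 = 0.0840106
  π_II·f_II = 0.29 × 0.388372 = 0.112628
  π_III·f_III = 0.42 × 2.27688e-05 = 9.56288e-06
Evidence: 0.0840106 + 0.112628 + 9.56288e-06 = 0.196648
So the posterior for Group I is 0.0840106 / 0.196648 ≈ 0.427.

0.427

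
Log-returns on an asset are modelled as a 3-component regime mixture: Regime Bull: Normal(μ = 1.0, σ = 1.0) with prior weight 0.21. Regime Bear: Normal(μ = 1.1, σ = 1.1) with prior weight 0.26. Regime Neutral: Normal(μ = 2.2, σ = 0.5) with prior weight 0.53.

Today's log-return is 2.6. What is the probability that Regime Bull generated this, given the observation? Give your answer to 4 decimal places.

0.0634

The responsibility of component k is w_k f_k(x) divided by Σ_j w_j f_j(x).
Evaluate each component's likelihood at the observed value:
  p_Bull = 0.110921
  p_Bear = 0.14313
  p_Neutral = 0.579383
Multiply by the mixture weights:
  w_Bull·p_Bull = 0.21 × 0.110921 = 0.0232934
  w_Bear·p_Bear = 0.26 × 0.14313 = 0.0372138
  w_Neutral·p_Neutral = 0.53 × 0.579383 = 0.307073
Sum: 0.0232934 + 0.0372138 + 0.307073 = 0.36758
P(Regime Bull | the observation) ≈ 0.0634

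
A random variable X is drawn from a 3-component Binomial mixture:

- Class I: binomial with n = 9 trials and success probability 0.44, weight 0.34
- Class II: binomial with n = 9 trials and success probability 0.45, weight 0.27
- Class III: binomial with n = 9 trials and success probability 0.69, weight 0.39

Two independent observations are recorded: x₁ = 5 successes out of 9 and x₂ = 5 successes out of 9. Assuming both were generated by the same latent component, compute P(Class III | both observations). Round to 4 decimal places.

0.3284

The responsibility of component k is π_k f_k(x) divided by Σ_j π_j f_j(x).
Since both observations come from the same component, the likelihood for component k is f_k(x₁)·f_k(x₂).
  f_I = [0.204355] × [0.204355] = 0.0417611
  f_II = [0.212757] × [0.212757] = 0.0452655
  f_III = [0.181996] × [0.181996] = 0.0331227
Multiply by the mixture weights:
  π_I·f_I = 0.34 × 0.0417611 = 0.0141988
  π_II·f_II = 0.27 × 0.0452655 = 0.0122217
  π_III·f_III = 0.39 × 0.0331227 = 0.0129178
Denominator: 0.0141988 + 0.0122217 + 0.0129178 = 0.0393383
P(Class III | x₁,x₂) ≈ 0.3284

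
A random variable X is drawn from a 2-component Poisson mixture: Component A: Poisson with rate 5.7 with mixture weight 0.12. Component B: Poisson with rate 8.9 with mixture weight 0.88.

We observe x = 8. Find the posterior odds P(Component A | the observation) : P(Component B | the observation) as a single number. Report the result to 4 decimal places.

The posterior odds equal the prior odds times the likelihood ratio: (π_i/π_j)·(f_i(x)/f_j(x)).
Evaluate each component's likelihood at the observed value:
  p_A = e^(−5.7)·5.7^8/8! = 0.0924698
  p_B = e^(−8.9)·8.9^8/8! = 0.133161
0.0110964 / 0.117182 ≈ 0.0947

0.0947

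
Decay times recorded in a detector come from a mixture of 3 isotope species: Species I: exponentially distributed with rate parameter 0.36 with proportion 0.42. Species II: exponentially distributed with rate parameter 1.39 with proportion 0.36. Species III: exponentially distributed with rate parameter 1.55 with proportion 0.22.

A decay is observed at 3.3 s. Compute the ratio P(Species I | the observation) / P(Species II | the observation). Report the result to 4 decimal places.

Posterior odds = (π_i f_i(x)) / (π_j f_j(x)); the normalising sum cancels.
Component likelihoods at x = 3.3 s:
  L_I = 0.36·e^(−0.36·3.3) = 0.36·e^(−1.1880) = 0.109739
  L_II = 1.39·e^(−1.39·3.3) = 1.39·e^(−4.5870) = 0.0141549
  L_III = 1.55·e^(−1.55·3.3) = 1.55·e^(−5.1150) = 0.00930927
0.0460903 / 0.00509575 ≈ 9.0449

9.0449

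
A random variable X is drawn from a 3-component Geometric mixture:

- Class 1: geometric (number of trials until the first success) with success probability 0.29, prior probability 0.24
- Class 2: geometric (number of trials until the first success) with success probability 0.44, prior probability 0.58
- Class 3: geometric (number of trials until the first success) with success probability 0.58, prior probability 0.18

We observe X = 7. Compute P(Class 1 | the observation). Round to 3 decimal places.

Posterior ∝ prior × likelihood, so P(k | x) ∝ w_k f_k(x); normalise over all components.
Evaluate each component's likelihood at the observed value:
  p_1 = 0.29·(1−0.29)^6 = 0.29·0.1281 = 0.0371491
  p_2 = 0.44·(1−0.44)^6 = 0.44·0.030841 = 0.01357
  p_3 = 0.58·(1−0.58)^6 = 0.58·0.00548903 = 0.00318364
Multiply by the mixture weights:
  w_1·p_1 = 0.24 × 0.0371491 = 0.00891578
  w_2·p_2 = 0.58 × 0.01357 = 0.00787062
  w_3·p_3 = 0.18 × 0.00318364 = 0.000573055
Denominator: 0.00891578 + 0.00787062 + 0.000573055 = 0.0173595
So the posterior for Class 1 is 0.00891578 / 0.0173595 ≈ 0.514.

0.514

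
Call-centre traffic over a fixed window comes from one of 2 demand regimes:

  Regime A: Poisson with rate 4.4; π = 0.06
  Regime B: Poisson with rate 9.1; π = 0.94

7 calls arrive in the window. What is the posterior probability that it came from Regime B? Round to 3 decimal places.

0.958

The responsibility of component k is w_k f_k(x) divided by Σ_j w_j f_j(x).
Poisson probabilities:
  L_A = 0.0777754
  L_B = 0.114493
Multiply by the mixture weights:
  w_A·L_A = 0.06 × 0.0777754 = 0.00466653
  w_B·L_B = 0.94 × 0.114493 = 0.107624
Denominator: 0.00466653 + 0.107624 = 0.11229
Responsibility of Regime B: 0.107624 / 0.11229 ≈ 0.958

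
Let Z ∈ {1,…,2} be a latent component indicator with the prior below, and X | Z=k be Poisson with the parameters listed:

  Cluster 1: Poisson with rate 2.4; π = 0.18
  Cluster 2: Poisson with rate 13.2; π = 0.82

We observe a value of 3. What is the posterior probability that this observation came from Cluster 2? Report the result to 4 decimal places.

0.0152

The responsibility of component k is w_k f_k(x) divided by Σ_j w_j f_j(x).
Evaluate each component's likelihood at the observed value:
  f_1 = e^(−2.4)·2.4^3/3! = 0.209014
  f_2 = e^(−13.2)·13.2^3/3! = 0.000709387
Unnormalised posteriors:
  w_1·f_1 = 0.18 × 0.209014 = 0.0376225
  w_2·f_2 = 0.82 × 0.000709387 = 0.000581698
Normaliser: 0.0376225 + 0.000581698 = 0.0382042
Responsibility of Cluster 2: 0.000581698 / 0.0382042 ≈ 0.0152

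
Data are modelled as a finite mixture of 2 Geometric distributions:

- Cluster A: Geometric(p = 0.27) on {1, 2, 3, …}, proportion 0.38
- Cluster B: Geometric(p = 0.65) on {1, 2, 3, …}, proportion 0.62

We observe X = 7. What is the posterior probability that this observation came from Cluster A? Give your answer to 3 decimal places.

P(component k | x) = w_k·f_k(x) / marginal(x), where marginal(x) = Σ_j w_j·f_j(x).
Evaluate each component's likelihood at the observed value:
  p_A = 0.0408602
  p_B = 0.00119487
Unnormalised posteriors:
  w_A·p_A = 0.38 × 0.0408602 = 0.0155269
  w_B·p_B = 0.62 × 0.00119487 = 0.000740821
Normaliser: 0.0155269 + 0.000740821 = 0.0162677
Responsibility of Cluster A: 0.0155269 / 0.0162677 ≈ 0.954

0.954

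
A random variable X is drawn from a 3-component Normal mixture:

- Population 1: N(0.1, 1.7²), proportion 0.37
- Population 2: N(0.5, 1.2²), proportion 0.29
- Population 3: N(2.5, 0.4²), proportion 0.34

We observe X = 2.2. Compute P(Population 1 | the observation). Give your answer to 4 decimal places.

By Bayes' theorem, P(k | x) = P(Z=k) f_k(x) / Σ_j P(Z=j) f_j(x).
Normal densities:
  L_1 = 0.109422
  L_2 = 0.121878
  L_3 = 0.752844
Unnormalised posteriors:
  P(Z=1)·L_1 = 0.37 × 0.109422 = 0.0404862
  P(Z=2)·L_2 = 0.29 × 0.121878 = 0.0353447
  P(Z=3)·L_3 = 0.34 × 0.752844 = 0.255967
Evidence: 0.0404862 + 0.0353447 + 0.255967 = 0.331798
Responsibility of Population 1: 0.0404862 / 0.331798 ≈ 0.1220

0.1220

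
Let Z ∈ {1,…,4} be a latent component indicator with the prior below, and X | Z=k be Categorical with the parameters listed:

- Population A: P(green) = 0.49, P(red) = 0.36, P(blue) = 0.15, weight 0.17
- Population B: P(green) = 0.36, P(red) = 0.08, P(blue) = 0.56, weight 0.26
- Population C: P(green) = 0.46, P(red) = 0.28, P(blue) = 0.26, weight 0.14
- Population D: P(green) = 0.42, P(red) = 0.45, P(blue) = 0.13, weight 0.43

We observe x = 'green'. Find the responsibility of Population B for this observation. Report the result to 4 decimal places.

0.2219

By Bayes' theorem, P(k | x) = w_k f_k(x) / Σ_j w_j f_j(x).
Component likelihoods at x = 'green':
  L_A = P(green | comp) = 0.49
  L_B = P(green | comp) = 0.36
  L_C = P(green | comp) = 0.46
  L_D = P(green | comp) = 0.42
Weight by the priors:
  w_A·L_A = 0.17 × 0.49 = 0.0833
  w_B·L_B = 0.26 × 0.36 = 0.0936
  w_C·L_C = 0.14 × 0.46 = 0.0644
  w_D·L_D = 0.43 × 0.42 = 0.1806
Evidence: 0.0833 + 0.0936 + 0.0644 + 0.1806 = 0.4219
P(Population B | 'green') = 0.0936 / 0.4219 ≈ 0.2219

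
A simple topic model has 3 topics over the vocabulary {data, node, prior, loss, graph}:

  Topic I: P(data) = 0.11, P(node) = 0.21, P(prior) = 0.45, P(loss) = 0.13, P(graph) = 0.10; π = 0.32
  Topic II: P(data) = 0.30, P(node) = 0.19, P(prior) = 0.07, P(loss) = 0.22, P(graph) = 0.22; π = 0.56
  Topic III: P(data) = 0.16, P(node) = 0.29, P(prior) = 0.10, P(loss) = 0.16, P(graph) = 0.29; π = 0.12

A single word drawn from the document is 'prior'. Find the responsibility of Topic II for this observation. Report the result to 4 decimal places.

0.2008

Apply Bayes' rule: the posterior for each component is proportional to its prior times its likelihood at x.
Evaluate each component's likelihood at the observed value:
  L_I = 0.45
  L_II = 0.07
  L_III = 0.1
Multiply by the mixture weights:
  π_I·L_I = 0.32 × 0.45 = 0.144
  π_II·L_II = 0.56 × 0.07 = 0.0392
  π_III·L_III = 0.12 × 0.1 = 0.012
Marginal: 0.144 + 0.0392 + 0.012 = 0.1952
Responsibility of Topic II: 0.0392 / 0.1952 ≈ 0.2008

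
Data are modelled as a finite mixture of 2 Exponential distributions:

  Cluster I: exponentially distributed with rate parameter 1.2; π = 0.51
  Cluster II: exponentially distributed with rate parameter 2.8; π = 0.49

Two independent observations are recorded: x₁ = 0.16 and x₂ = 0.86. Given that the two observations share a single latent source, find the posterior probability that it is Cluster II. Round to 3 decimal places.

0.506

P(component k | x) = π_k·f_k(x) / marginal(x), where marginal(x) = Σ_j π_j·f_j(x).
Since both observations come from the same component, the likelihood for component k is f_k(x₁)·f_k(x₂).
  f_I = [1.2·e^(−1.2·0.16) = 1.2·e^(−0.1920) = 0.990368] × [0.427552] = 0.423434
  f_II = [2.8·e^(−2.8·0.16) = 2.8·e^(−0.4480) = 1.78893] × [0.251986] = 0.450787
Multiply by the mixture weights:
  π_I·f_I = 0.51 × 0.423434 = 0.215951
  π_II·f_II = 0.49 × 0.450787 = 0.220885
Denominator: 0.215951 + 0.220885 = 0.436837
P(Cluster II | data) = 0.220885 / 0.436837 ≈ 0.506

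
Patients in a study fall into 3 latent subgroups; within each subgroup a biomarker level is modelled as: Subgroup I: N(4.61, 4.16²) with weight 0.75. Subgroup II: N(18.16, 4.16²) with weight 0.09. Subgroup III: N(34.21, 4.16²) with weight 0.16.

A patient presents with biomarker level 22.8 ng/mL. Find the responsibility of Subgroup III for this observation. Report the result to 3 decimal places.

0.071

Apply Bayes' rule: the posterior for each component is proportional to its prior times its likelihood at x.
Evaluate each component's likelihood at the observed value:
  p_I = (1/(4.16·√(2π)))·exp(−(22.8−4.61)²/(2·4.16²)) = 0.095900·exp(-9.55980) = 6.76159e-06
  p_II = (1/(4.16·√(2π)))·exp(−(22.8−18.16)²/(2·4.16²)) = 0.095900·exp(-0.62204) = 0.0514834
  p_III = (1/(4.16·√(2π)))·exp(−(22.8−34.21)²/(2·4.16²)) = 0.095900·exp(-3.76144) = 0.00222968
Unnormalised posteriors:
  π_I·p_I = 0.75 × 6.76159e-06 = 5.07119e-06
  π_II·p_II = 0.09 × 0.0514834 = 0.00463351
  π_III·p_III = 0.16 × 0.00222968 = 0.000356749
Denominator: 5.07119e-06 + 0.00463351 + 0.000356749 = 0.00499533
So the posterior for Subgroup III is 0.000356749 / 0.00499533 ≈ 0.071.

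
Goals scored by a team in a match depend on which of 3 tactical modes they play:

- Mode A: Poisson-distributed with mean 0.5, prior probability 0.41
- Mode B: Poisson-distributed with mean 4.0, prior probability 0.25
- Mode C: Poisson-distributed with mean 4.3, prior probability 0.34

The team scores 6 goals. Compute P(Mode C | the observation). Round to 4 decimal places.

0.6085

P(component k | x) = π_k·f_k(x) / marginal(x), where marginal(x) = Σ_j π_j·f_j(x).
Component likelihoods at x = 6 goals:
  p_A = 1.31626e-05
  p_B = 0.104196
  p_C = 0.119127
Unnormalised posteriors:
  π_A·p_A = 0.41 × 1.31626e-05 = 5.39665e-06
  π_B·p_B = 0.25 × 0.104196 = 0.0260489
  π_C·p_C = 0.34 × 0.119127 = 0.0405033
Denominator: 5.39665e-06 + 0.0260489 + 0.0405033 = 0.0665576
Responsibility of Mode C: 0.0405033 / 0.0665576 ≈ 0.6085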